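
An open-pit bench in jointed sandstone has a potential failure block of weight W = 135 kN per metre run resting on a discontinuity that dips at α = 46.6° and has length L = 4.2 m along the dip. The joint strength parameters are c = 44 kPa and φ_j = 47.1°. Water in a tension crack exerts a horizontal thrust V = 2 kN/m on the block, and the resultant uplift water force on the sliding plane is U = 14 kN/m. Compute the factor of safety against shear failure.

FS = 2.69

Resolving the block weight along and normal to the plane and applying the Mohr–Coulomb strength on the joint:
N' = W cosα − U − V sinα = 135·cos46.6° − 14 − 2·sin46.6° = 77.3 kN/m
Driving force T = W sinα + V cosα = 135·sin46.6° + 2·cos46.6° = 99.5 kN/m
Resisting force R = c·L + N'·tanφ_j = 44·4.2 + 77.3·tan47.1° = 184.8 + 83.2 = 268.0 kN/m
FS = R / T = 268.0 / 99.5 = 2.694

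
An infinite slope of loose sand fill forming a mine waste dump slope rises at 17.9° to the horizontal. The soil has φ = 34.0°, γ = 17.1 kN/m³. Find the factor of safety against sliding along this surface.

For a dry cohesionless infinite slope the factor of safety is FS = tanφ / tanβ.
FS = tan34.0° / tan17.9° = 0.6745 / 0.3230 = 2.088

FS = 2.09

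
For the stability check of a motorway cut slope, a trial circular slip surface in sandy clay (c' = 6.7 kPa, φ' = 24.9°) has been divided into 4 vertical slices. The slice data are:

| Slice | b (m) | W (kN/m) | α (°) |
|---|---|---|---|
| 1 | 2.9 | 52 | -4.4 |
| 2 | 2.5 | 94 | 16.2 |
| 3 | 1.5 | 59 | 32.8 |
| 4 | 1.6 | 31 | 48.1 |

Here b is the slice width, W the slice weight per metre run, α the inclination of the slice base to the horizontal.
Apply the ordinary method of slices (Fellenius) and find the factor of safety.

FS = 2.12

Ordinary method of slices: FS = Σ[c'·Δl_i + (W_i cosα_i)·tanφ'] / Σ W_i sinα_i, with Δl_i = b_i / cosα_i.
Slice 1: Δl = 2.9/cos(-4.4°) = 2.909 m; N'_1 = 52·cos(-4.4°) = 51.8; c'Δl = 19.49; W sinα = -4.0
Slice 2: Δl = 2.5/cos16.2° = 2.603 m; N'_2 = 94·cos16.2° = 90.3; c'Δl = 17.44; W sinα = 26.2
Slice 3: Δl = 1.5/cos32.8° = 1.785 m; N'_3 = 59·cos32.8° = 49.6; c'Δl = 11.96; W sinα = 32.0
Slice 4: Δl = 1.6/cos48.1° = 2.396 m; N'_4 = 31·cos48.1° = 20.7; c'Δl = 16.05; W sinα = 23.1
Σc'Δl = 64.9 kN/m; ΣN' = 212.4 kN/m; ΣW sinα = 77.3 kN/m
Resisting = 64.9 + 212.4·tan24.9° = 64.9 + 98.6 = 163.5 kN/m
FS = 163.5 / 77.3 = 2.116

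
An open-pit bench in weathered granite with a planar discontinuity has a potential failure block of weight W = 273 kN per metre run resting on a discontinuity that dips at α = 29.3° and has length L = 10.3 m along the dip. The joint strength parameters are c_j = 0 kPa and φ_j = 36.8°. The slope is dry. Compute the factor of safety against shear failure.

FS = 1.33

Resolving the block weight along and normal to the plane and applying the Mohr–Coulomb strength on the joint:
N' = W cosα = 273·cos29.3° = 238.1 kN/m
Driving force T = W sinα = 273·sin29.3° = 133.6 kN/m
Resisting force R = c_j·L + N'·tanφ_j = 0·10.3 + 238.1·tan36.8° = 0.0 + 178.1 = 178.1 kN/m
FS = R / T = 178.1 / 133.6 = 1.333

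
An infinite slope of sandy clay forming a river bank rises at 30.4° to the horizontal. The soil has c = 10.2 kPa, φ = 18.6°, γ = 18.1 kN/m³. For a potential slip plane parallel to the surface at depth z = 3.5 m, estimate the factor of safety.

For an infinite slope with a slip plane parallel to the surface (no pore pressure): FS = [c + γz cos²β tanφ] / [γz sinβ cosβ].
γz = 18.1·3.5 = 63.35 kN/m²
Numerator = 10.2 + 63.35·cos²30.4°·tan18.6° = 10.2 + 63.35·0.7439·0.3365 = 26.060 kPa
Denominator = 63.35·sin30.4°·cos30.4° = 63.35·0.5060·0.8625 = 27.650 kPa
FS = 26.060 / 27.650 = 0.943

FS = 0.94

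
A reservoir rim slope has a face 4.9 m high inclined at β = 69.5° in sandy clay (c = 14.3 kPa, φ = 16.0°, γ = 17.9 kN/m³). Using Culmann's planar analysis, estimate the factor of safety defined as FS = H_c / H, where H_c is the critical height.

FS = 1.45

H_c = (4c/γ) · sinβ cosφ / [1 − cos(β − φ)]
    = (4·14.3/17.9) · sin69.5°·cos16.0° / [1 − cos53.5°]
    = 3.196 · 0.9004 / 0.4052 = 7.10 m
FS = H_c / H = 7.10 / 4.9 = 1.449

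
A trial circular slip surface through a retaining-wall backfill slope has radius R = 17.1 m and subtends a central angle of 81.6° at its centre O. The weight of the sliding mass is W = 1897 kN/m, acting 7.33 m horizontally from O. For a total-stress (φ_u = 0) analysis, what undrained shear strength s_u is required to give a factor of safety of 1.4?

FS = s_u·L_a·R / (W·d), so s_u = FS·W·d / (L_a·R).
Arc length L_a = R·θ = 17.1·(81.6°·π/180) = 17.1·1.4242 = 24.35 m
s_u = 1.4·1897·7.33 / (24.35·17.1) = 19467.0 / 416.45 = 46.75 kPa

s_u = 46.7 kPa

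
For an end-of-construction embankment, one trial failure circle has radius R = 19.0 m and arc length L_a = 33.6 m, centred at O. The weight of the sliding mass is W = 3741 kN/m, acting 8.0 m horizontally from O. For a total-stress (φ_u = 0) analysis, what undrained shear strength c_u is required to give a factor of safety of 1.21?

FS = c_u·L_a·R / (W·d), so c_u = FS·W·d / (L_a·R).
c_u = 1.21·3741·8.0 / (33.60·19.0) = 36212.9 / 638.40 = 56.72 kPa

c_u = 56.7 kPa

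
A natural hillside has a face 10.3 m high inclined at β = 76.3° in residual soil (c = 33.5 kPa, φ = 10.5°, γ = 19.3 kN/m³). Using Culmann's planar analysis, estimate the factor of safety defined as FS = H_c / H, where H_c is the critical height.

H_c = (4c/γ) · sinβ cosφ / [1 − cos(β − φ)]
    = (4·33.5/19.3) · sin76.3°·cos10.5° / [1 − cos65.8°]
    = 6.943 · 0.9553 / 0.5901 = 11.24 m
FS = H_c / H = 11.24 / 10.3 = 1.091

FS = 1.09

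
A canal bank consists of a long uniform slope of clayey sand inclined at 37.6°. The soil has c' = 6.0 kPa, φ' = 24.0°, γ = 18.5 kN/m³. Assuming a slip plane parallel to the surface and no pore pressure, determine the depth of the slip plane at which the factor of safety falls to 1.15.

Setting FS = 1.15 in FS = [c' + γz cos²β tanφ'] / [γz sinβ cosβ] and solving for z:
z = c' / [γ cosβ (FS·sinβ − cosβ·tanφ')]
  = 6.0 / [18.5·cos37.6°·(1.15·sin37.6° − cos37.6°·tan24.0°)]
  = 6.0 / [18.5·0.7923·(1.15·0.6101 − 0.7923·0.4452)]
  = 6.0 / 5.1142 = 1.173 m

z = 1.17 m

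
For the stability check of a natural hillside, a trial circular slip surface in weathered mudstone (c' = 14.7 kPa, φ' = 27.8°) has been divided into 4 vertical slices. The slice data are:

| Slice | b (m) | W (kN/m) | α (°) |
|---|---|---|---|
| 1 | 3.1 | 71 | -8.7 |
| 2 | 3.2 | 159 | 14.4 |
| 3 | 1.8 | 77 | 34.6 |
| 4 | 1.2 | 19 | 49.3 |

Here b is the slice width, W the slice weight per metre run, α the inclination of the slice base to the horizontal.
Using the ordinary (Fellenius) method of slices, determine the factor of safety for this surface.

Ordinary method of slices: FS = Σ[c'·Δl_i + (W_i cosα_i)·tanφ'] / Σ W_i sinα_i, with Δl_i = b_i / cosα_i.
Slice 1: Δl = 3.1/cos(-8.7°) = 3.136 m; N'_1 = 71·cos(-8.7°) = 70.2; c'Δl = 46.10; W sinα = -10.7
Slice 2: Δl = 3.2/cos14.4° = 3.304 m; N'_2 = 159·cos14.4° = 154.0; c'Δl = 48.57; W sinα = 39.5
Slice 3: Δl = 1.8/cos34.6° = 2.187 m; N'_3 = 77·cos34.6° = 63.4; c'Δl = 32.15; W sinα = 43.7
Slice 4: Δl = 1.2/cos49.3° = 1.840 m; N'_4 = 19·cos49.3° = 12.4; c'Δl = 27.05; W sinα = 14.4
Σc'Δl = 153.9 kN/m; ΣN' = 300.0 kN/m; ΣW sinα = 86.9 kN/m
Resisting = 153.9 + 300.0·tan27.8° = 153.9 + 158.2 = 312.0 kN/m
FS = 312.0 / 86.9 = 3.589

FS = 3.59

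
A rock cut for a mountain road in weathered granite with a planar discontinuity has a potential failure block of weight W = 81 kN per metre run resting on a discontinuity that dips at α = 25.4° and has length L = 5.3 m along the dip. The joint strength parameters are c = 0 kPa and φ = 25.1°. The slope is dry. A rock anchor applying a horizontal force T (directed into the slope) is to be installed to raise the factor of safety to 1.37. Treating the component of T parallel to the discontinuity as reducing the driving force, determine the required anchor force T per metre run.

Resolving forces along and normal to the sliding plane, with the horizontal anchor force T adding T·sinα to the effective normal force and T·cosα acting up the plane against the driving force:
FS = [cL + (W cosα + T sinα) tanφ] / [W sinα − T cosα]
Without the anchor: N' = 73.2 kN/m, driving T_d = 34.7 kN/m, resisting R = 0·5.3 + 73.2·tan25.1° = 34.3 kN/m, FS = 0.99.
Setting FS = 1.37 and solving for T:
1.37·(34.7 − T cos25.4°) = 34.3 + T sin25.4°·tan25.1°
T·(sin25.4°·tan25.1° + 1.37·cos25.4°) = 1.37·34.7 − 34.3
T·(0.4289·0.4684 + 1.37·0.9033) = 47.6 − 34.3 = 13.3
T·1.4385 = 13.3
T = 9.3 kN/m

T = 9 kN/m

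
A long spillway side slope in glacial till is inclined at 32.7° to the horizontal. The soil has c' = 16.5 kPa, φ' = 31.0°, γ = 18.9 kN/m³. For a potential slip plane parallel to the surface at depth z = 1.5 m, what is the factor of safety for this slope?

FS = 2.22

For an infinite slope with a slip plane parallel to the surface (no pore pressure): FS = [c' + γz cos²β tanφ'] / [γz sinβ cosβ].
γz = 18.9·1.5 = 28.35 kN/m²
Numerator = 16.5 + 28.35·cos²32.7°·tan31.0° = 16.5 + 28.35·0.7081·0.6009 = 28.563 kPa
Denominator = 28.35·sin32.7°·cos32.7° = 28.35·0.5402·0.8415 = 12.888 kPa
FS = 28.563 / 12.888 = 2.216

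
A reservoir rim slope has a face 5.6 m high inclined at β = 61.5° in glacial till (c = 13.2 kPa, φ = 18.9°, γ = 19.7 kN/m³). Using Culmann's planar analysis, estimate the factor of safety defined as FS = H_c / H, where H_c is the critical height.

FS = 1.51

H_c = (4c/γ) · sinβ cosφ / [1 − cos(β − φ)]
    = (4·13.2/19.7) · sin61.5°·cos18.9° / [1 − cos42.6°]
    = 2.680 · 0.8314 / 0.2639 = 8.44 m
FS = H_c / H = 8.44 / 5.6 = 1.508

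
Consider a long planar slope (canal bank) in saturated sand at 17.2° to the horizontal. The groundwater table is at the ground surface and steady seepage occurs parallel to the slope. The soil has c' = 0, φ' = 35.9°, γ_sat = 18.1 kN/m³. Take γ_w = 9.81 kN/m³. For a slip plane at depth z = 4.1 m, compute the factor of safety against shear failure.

FS = 1.07

With seepage parallel to the slope and the water table at the surface, the effective normal stress on the slip plane uses the buoyant unit weight γ' = γ_sat − γ_w while the driving shear stress uses γ_sat:
FS = [c' + γ' z cos²β tanφ'] / [γ_sat z sinβ cosβ]
(For c' = 0 this reduces to FS = (γ'/γ_sat)·tanφ'/tanβ.)
γ' = 18.1 − 9.81 = 8.29 kN/m³
Numerator = 0.0 + 8.29·4.1·cos²17.2°·tan35.9° = 0.0 + 8.29·4.1·0.9126·0.7239 = 22.452 kPa
Denominator = 18.1·4.1·sin17.2°·cos17.2° = 18.1·4.1·0.2957·0.9553 = 20.963 kPa
FS = 22.452 / 20.963 = 1.071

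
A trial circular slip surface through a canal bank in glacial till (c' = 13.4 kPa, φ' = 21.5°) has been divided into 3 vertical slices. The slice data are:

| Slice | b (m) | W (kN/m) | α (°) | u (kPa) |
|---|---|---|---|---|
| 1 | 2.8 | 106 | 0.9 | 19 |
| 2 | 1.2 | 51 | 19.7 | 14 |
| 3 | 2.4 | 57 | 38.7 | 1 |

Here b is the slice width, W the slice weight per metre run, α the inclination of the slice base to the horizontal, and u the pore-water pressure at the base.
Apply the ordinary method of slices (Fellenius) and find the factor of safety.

FS = 2.66

Ordinary method of slices: FS = Σ[c'·Δl_i + (W_i cosα_i − u_i·Δl_i)·tanφ'] / Σ W_i sinα_i, with Δl_i = b_i / cosα_i.
Slice 1: Δl = 2.8/cos0.9° = 2.800 m; N'_1 = 106·cos0.9° − 19·2.800 = 52.8; c'Δl = 37.52; W sinα = 1.7
Slice 2: Δl = 1.2/cos19.7° = 1.275 m; N'_2 = 51·cos19.7° − 14·1.275 = 30.2; c'Δl = 17.08; W sinα = 17.2
Slice 3: Δl = 2.4/cos38.7° = 3.075 m; N'_3 = 57·cos38.7° − 1·3.075 = 41.4; c'Δl = 41.21; W sinα = 35.6
Σc'Δl = 95.8 kN/m; ΣN' = 124.4 kN/m; ΣW sinα = 54.5 kN/m
Resisting = 95.8 + 124.4·tan21.5° = 95.8 + 49.0 = 144.8 kN/m
FS = 144.8 / 54.5 = 2.657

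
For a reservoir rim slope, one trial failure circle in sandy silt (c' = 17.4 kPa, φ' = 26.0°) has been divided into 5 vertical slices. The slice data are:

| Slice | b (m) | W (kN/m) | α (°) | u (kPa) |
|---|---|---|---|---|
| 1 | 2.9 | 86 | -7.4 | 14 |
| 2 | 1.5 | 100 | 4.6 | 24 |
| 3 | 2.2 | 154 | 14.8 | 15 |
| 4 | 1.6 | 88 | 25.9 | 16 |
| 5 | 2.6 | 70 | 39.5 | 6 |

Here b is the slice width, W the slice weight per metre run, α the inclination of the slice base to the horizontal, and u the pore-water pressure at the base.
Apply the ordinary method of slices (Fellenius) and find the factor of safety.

FS = 2.99

Ordinary method of slices: FS = Σ[c'·Δl_i + (W_i cosα_i − u_i·Δl_i)·tanφ'] / Σ W_i sinα_i, with Δl_i = b_i / cosα_i.
Slice 1: Δl = 2.9/cos(-7.4°) = 2.924 m; N'_1 = 86·cos(-7.4°) − 14·2.924 = 44.3; c'Δl = 50.88; W sinα = -11.1
Slice 2: Δl = 1.5/cos4.6° = 1.505 m; N'_2 = 100·cos4.6° − 24·1.505 = 63.6; c'Δl = 26.18; W sinα = 8.0
Slice 3: Δl = 2.2/cos14.8° = 2.275 m; N'_3 = 154·cos14.8° − 15·2.275 = 114.8; c'Δl = 39.59; W sinα = 39.3
Slice 4: Δl = 1.6/cos25.9° = 1.779 m; N'_4 = 88·cos25.9° − 16·1.779 = 50.7; c'Δl = 30.95; W sinα = 38.4
Slice 5: Δl = 2.6/cos39.5° = 3.370 m; N'_5 = 70·cos39.5° − 6·3.370 = 33.8; c'Δl = 58.63; W sinα = 44.5
Σc'Δl = 206.2 kN/m; ΣN' = 307.2 kN/m; ΣW sinα = 119.2 kN/m
Resisting = 206.2 + 307.2·tan26.0° = 206.2 + 149.8 = 356.1 kN/m
FS = 356.1 / 119.2 = 2.986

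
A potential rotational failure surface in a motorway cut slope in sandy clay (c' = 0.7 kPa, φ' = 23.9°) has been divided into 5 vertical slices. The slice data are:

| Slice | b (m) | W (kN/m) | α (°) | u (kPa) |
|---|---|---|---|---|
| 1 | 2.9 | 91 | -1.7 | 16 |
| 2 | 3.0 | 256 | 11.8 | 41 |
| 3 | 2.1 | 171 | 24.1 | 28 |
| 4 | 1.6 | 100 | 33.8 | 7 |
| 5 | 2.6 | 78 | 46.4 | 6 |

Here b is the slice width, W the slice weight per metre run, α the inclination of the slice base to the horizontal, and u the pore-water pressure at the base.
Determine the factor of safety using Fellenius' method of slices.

Ordinary method of slices: FS = Σ[c'·Δl_i + (W_i cosα_i − u_i·Δl_i)·tanφ'] / Σ W_i sinα_i, with Δl_i = b_i / cosα_i.
Slice 1: Δl = 2.9/cos(-1.7°) = 2.901 m; N'_1 = 91·cos(-1.7°) − 16·2.901 = 44.5; c'Δl = 2.03; W sinα = -2.7
Slice 2: Δl = 3.0/cos11.8° = 3.065 m; N'_2 = 256·cos11.8° − 41·3.065 = 124.9; c'Δl = 2.15; W sinα = 52.4
Slice 3: Δl = 2.1/cos24.1° = 2.301 m; N'_3 = 171·cos24.1° − 28·2.301 = 91.7; c'Δl = 1.61; W sinα = 69.8
Slice 4: Δl = 1.6/cos33.8° = 1.925 m; N'_4 = 100·cos33.8° − 7·1.925 = 69.6; c'Δl = 1.35; W sinα = 55.6
Slice 5: Δl = 2.6/cos46.4° = 3.770 m; N'_5 = 78·cos46.4° − 6·3.770 = 31.2; c'Δl = 2.64; W sinα = 56.5
Σc'Δl = 9.8 kN/m; ΣN' = 361.9 kN/m; ΣW sinα = 231.6 kN/m
Resisting = 9.8 + 361.9·tan23.9° = 9.8 + 160.4 = 170.2 kN/m
FS = 170.2 / 231.6 = 0.735

FS = 0.73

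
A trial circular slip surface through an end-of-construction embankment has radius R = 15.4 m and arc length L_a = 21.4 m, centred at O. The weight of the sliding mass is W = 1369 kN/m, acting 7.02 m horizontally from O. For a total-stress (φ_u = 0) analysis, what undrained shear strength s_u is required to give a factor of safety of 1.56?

FS = s_u·L_a·R / (W·d), so s_u = FS·W·d / (L_a·R).
s_u = 1.56·1369·7.02 / (21.40·15.4) = 14992.2 / 329.56 = 45.49 kPa

s_u = 45.5 kPa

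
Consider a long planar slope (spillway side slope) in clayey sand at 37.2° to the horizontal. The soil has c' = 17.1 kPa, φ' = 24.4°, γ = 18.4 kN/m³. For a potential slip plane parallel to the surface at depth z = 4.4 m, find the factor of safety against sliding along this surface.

For an infinite slope with a slip plane parallel to the surface (no pore pressure): FS = [c' + γz cos²β tanφ'] / [γz sinβ cosβ].
γz = 18.4·4.4 = 80.96 kN/m²
Numerator = 17.1 + 80.96·cos²37.2°·tan24.4° = 17.1 + 80.96·0.6345·0.4536 = 40.401 kPa
Denominator = 80.96·sin37.2°·cos37.2° = 80.96·0.6046·0.7965 = 38.989 kPa
FS = 40.401 / 38.989 = 1.036

FS = 1.04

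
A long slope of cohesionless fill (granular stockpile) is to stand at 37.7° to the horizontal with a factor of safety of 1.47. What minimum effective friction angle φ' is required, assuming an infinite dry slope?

φ' = 48.6°

FS = tanφ'/tanβ ⇒ tanφ' = FS · tanβ = 1.47 · tan37.7° = 1.1361
φ' = arctan(1.1361) = 48.65°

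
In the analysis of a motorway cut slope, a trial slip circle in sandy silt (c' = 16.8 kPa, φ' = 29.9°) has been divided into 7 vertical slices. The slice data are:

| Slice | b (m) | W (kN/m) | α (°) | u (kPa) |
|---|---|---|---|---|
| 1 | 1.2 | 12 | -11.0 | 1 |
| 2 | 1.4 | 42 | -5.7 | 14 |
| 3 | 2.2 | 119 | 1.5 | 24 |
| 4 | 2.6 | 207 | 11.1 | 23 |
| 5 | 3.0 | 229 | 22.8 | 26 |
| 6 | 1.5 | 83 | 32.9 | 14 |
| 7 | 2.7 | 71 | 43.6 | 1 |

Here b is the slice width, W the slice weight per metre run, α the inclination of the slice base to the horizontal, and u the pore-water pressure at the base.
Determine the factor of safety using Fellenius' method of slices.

FS = 2.45

Ordinary method of slices: FS = Σ[c'·Δl_i + (W_i cosα_i − u_i·Δl_i)·tanφ'] / Σ W_i sinα_i, with Δl_i = b_i / cosα_i.
Slice 1: Δl = 1.2/cos(-11.0°) = 1.222 m; N'_1 = 12·cos(-11.0°) − 1·1.222 = 10.6; c'Δl = 20.54; W sinα = -2.3
Slice 2: Δl = 1.4/cos(-5.7°) = 1.407 m; N'_2 = 42·cos(-5.7°) − 14·1.407 = 22.1; c'Δl = 23.64; W sinα = -4.2
Slice 3: Δl = 2.2/cos1.5° = 2.201 m; N'_3 = 119·cos1.5° − 24·2.201 = 66.1; c'Δl = 36.97; W sinα = 3.1
Slice 4: Δl = 2.6/cos11.1° = 2.650 m; N'_4 = 207·cos11.1° − 23·2.650 = 142.2; c'Δl = 44.51; W sinα = 39.9
Slice 5: Δl = 3.0/cos22.8° = 3.254 m; N'_5 = 229·cos22.8° − 26·3.254 = 126.5; c'Δl = 54.67; W sinα = 88.7
Slice 6: Δl = 1.5/cos32.9° = 1.787 m; N'_6 = 83·cos32.9° − 14·1.787 = 44.7; c'Δl = 30.01; W sinα = 45.1
Slice 7: Δl = 2.7/cos43.6° = 3.728 m; N'_7 = 71·cos43.6° − 1·3.728 = 47.7; c'Δl = 62.64; W sinα = 49.0
Σc'Δl = 273.0 kN/m; ΣN' = 459.8 kN/m; ΣW sinα = 219.3 kN/m
Resisting = 273.0 + 459.8·tan29.9° = 273.0 + 264.4 = 537.4 kN/m
FS = 537.4 / 219.3 = 2.451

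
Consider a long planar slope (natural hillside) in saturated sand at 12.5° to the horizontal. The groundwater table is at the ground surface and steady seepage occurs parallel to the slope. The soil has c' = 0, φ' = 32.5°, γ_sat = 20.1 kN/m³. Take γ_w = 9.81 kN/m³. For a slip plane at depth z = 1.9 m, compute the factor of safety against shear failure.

With seepage parallel to the slope and the water table at the surface, the effective normal stress on the slip plane uses the buoyant unit weight γ' = γ_sat − γ_w while the driving shear stress uses γ_sat:
FS = [c' + γ' z cos²β tanφ'] / [γ_sat z sinβ cosβ]
(For c' = 0 this reduces to FS = (γ'/γ_sat)·tanφ'/tanβ.)
γ' = 20.1 − 9.81 = 10.29 kN/m³
Numerator = 0.0 + 10.29·1.9·cos²12.5°·tan32.5° = 0.0 + 10.29·1.9·0.9532·0.6371 = 11.872 kPa
Denominator = 20.1·1.9·sin12.5°·cos12.5° = 20.1·1.9·0.2164·0.9763 = 8.070 kPa
FS = 11.872 / 8.070 = 1.471

FS = 1.47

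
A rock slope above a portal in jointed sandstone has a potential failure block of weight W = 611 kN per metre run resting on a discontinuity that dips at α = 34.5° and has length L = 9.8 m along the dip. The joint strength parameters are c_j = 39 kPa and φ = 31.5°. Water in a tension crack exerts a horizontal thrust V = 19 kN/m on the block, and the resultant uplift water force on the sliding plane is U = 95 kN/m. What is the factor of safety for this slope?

Resolving the block weight along and normal to the plane and applying the Mohr–Coulomb strength on the joint:
N' = W cosα − U − V sinα = 611·cos34.5° − 95 − 19·sin34.5° = 397.8 kN/m
Driving force T = W sinα + V cosα = 611·sin34.5° + 19·cos34.5° = 361.7 kN/m
Resisting force R = c_j·L + N'·tanφ = 39·9.8 + 397.8·tan31.5° = 382.2 + 243.8 = 626.0 kN/m
FS = R / T = 626.0 / 361.7 = 1.730

FS = 1.73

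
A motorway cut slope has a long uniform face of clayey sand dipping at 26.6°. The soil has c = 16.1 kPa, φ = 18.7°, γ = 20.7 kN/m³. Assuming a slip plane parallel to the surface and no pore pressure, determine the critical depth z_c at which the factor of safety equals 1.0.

z_c = 5.99 m

Setting FS = 1.00 in FS = [c + γz cos²β tanφ] / [γz sinβ cosβ] and solving for z:
z = c / [γ cosβ (FS·sinβ − cosβ·tanφ)]
  = 16.1 / [20.7·cos26.6°·(1.00·sin26.6° − cos26.6°·tan18.7°)]
  = 16.1 / [20.7·0.8942·(1.00·0.4478 − 0.8942·0.3385)]
  = 16.1 / 2.6857 = 5.995 m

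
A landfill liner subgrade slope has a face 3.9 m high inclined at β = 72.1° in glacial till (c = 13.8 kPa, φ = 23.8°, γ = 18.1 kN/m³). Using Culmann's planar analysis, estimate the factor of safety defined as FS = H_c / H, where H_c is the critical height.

H_c = (4c/γ) · sinβ cosφ / [1 − cos(β − φ)]
    = (4·13.8/18.1) · sin72.1°·cos23.8° / [1 − cos48.3°]
    = 3.050 · 0.8707 / 0.3348 = 7.93 m
FS = H_c / H = 7.93 / 3.9 = 2.034

FS = 2.03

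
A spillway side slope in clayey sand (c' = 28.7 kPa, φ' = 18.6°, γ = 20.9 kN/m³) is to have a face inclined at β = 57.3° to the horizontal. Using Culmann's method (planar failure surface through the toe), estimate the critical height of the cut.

H_c = 19.95 m

Culmann's analysis gives the critical failure plane at α_cr = (β + φ')/2 = (57.3 + 18.6)/2 = 38.0°, and the critical height
H_c = (4c'/γ) · sinβ cosφ' / [1 − cos(β − φ')]
    = (4·28.7/20.9) · sin57.3°·cos18.6° / [1 − cos(38.7°)]
    = 5.493 · 0.8415·0.9478 / [1 − 0.7804]
    = 5.493 · 0.7976 / 0.2196
    = 19.95 m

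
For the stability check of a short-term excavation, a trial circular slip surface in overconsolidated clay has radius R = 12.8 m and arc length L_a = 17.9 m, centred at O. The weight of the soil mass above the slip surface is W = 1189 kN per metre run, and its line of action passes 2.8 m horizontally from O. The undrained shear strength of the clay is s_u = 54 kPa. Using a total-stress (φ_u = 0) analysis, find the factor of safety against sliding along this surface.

FS = 3.72

Taking moments about the centre O, the resisting moment is provided by the undrained shear strength acting along the arc:
M_R = s_u·L_a·R = 54·17.90·12.8 = 12372.5 kN·m/m
M_D = W·d = 1189·2.8 = 3329.2 kN·m/m
FS = M_R / M_D = 12372.5 / 3329.2 = 3.716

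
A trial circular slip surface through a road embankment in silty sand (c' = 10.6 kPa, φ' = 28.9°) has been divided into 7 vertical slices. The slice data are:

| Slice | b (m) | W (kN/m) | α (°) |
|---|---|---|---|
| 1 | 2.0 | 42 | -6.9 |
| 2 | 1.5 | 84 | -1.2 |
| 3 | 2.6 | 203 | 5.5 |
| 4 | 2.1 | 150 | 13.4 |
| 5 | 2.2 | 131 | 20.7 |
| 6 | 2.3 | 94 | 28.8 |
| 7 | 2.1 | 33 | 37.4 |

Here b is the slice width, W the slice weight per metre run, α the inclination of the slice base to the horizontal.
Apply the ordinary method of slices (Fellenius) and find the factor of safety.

Ordinary method of slices: FS = Σ[c'·Δl_i + (W_i cosα_i)·tanφ'] / Σ W_i sinα_i, with Δl_i = b_i / cosα_i.
Slice 1: Δl = 2.0/cos(-6.9°) = 2.015 m; N'_1 = 42·cos(-6.9°) = 41.7; c'Δl = 21.35; W sinα = -5.0
Slice 2: Δl = 1.5/cos(-1.2°) = 1.500 m; N'_2 = 84·cos(-1.2°) = 84.0; c'Δl = 15.90; W sinα = -1.8
Slice 3: Δl = 2.6/cos5.5° = 2.612 m; N'_3 = 203·cos5.5° = 202.1; c'Δl = 27.69; W sinα = 19.5
Slice 4: Δl = 2.1/cos13.4° = 2.159 m; N'_4 = 150·cos13.4° = 145.9; c'Δl = 22.88; W sinα = 34.8
Slice 5: Δl = 2.2/cos20.7° = 2.352 m; N'_5 = 131·cos20.7° = 122.5; c'Δl = 24.93; W sinα = 46.3
Slice 6: Δl = 2.3/cos28.8° = 2.625 m; N'_6 = 94·cos28.8° = 82.4; c'Δl = 27.82; W sinα = 45.3
Slice 7: Δl = 2.1/cos37.4° = 2.643 m; N'_7 = 33·cos37.4° = 26.2; c'Δl = 28.02; W sinα = 20.0
Σc'Δl = 168.6 kN/m; ΣN' = 704.8 kN/m; ΣW sinα = 159.0 kN/m
Resisting = 168.6 + 704.8·tan28.9° = 168.6 + 389.1 = 557.7 kN/m
FS = 557.7 / 159.0 = 3.506

FS = 3.51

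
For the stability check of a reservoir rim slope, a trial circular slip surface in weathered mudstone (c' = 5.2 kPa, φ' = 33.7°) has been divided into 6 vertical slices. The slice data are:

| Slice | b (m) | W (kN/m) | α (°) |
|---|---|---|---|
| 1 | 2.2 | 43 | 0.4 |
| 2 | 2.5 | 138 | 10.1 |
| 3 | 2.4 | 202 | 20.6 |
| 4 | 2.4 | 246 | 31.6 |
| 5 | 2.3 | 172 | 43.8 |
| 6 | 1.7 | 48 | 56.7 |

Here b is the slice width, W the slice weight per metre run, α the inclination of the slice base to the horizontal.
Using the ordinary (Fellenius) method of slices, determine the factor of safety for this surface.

FS = 1.49

Ordinary method of slices: FS = Σ[c'·Δl_i + (W_i cosα_i)·tanφ'] / Σ W_i sinα_i, with Δl_i = b_i / cosα_i.
Slice 1: Δl = 2.2/cos0.4° = 2.200 m; N'_1 = 43·cos0.4° = 43.0; c'Δl = 11.44; W sinα = 0.3
Slice 2: Δl = 2.5/cos10.1° = 2.539 m; N'_2 = 138·cos10.1° = 135.9; c'Δl = 13.20; W sinα = 24.2
Slice 3: Δl = 2.4/cos20.6° = 2.564 m; N'_3 = 202·cos20.6° = 189.1; c'Δl = 13.33; W sinα = 71.1
Slice 4: Δl = 2.4/cos31.6° = 2.818 m; N'_4 = 246·cos31.6° = 209.5; c'Δl = 14.65; W sinα = 128.9
Slice 5: Δl = 2.3/cos43.8° = 3.187 m; N'_5 = 172·cos43.8° = 124.1; c'Δl = 16.57; W sinα = 119.0
Slice 6: Δl = 1.7/cos56.7° = 3.096 m; N'_6 = 48·cos56.7° = 26.4; c'Δl = 16.10; W sinα = 40.1
Σc'Δl = 85.3 kN/m; ΣN' = 728.0 kN/m; ΣW sinα = 383.6 kN/m
Resisting = 85.3 + 728.0·tan33.7° = 85.3 + 485.5 = 570.8 kN/m
FS = 570.8 / 383.6 = 1.488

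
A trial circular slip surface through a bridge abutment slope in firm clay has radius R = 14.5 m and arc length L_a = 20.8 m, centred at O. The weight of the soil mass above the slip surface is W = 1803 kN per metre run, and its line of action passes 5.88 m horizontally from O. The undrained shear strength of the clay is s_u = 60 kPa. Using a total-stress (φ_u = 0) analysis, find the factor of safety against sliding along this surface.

Taking moments about the centre O, the resisting moment is provided by the undrained shear strength acting along the arc:
M_R = s_u·L_a·R = 60·20.80·14.5 = 18096.0 kN·m/m
M_D = W·d = 1803·5.88 = 10601.6 kN·m/m
FS = M_R / M_D = 18096.0 / 10601.6 = 1.707

FS = 1.71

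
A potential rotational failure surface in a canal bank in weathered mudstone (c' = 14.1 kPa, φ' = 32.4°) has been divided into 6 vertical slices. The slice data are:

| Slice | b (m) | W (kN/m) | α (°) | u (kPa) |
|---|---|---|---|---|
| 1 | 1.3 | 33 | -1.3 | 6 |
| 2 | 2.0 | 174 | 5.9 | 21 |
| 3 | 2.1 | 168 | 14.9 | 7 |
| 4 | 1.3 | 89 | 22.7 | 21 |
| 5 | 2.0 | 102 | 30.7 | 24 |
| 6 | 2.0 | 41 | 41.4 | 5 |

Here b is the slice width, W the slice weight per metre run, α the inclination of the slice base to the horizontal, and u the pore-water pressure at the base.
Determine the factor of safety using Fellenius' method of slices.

FS = 2.44

Ordinary method of slices: FS = Σ[c'·Δl_i + (W_i cosα_i − u_i·Δl_i)·tanφ'] / Σ W_i sinα_i, with Δl_i = b_i / cosα_i.
Slice 1: Δl = 1.3/cos(-1.3°) = 1.300 m; N'_1 = 33·cos(-1.3°) − 6·1.300 = 25.2; c'Δl = 18.33; W sinα = -0.7
Slice 2: Δl = 2.0/cos5.9° = 2.011 m; N'_2 = 174·cos5.9° − 21·2.011 = 130.9; c'Δl = 28.35; W sinα = 17.9
Slice 3: Δl = 2.1/cos14.9° = 2.173 m; N'_3 = 168·cos14.9° − 7·2.173 = 147.1; c'Δl = 30.64; W sinα = 43.2
Slice 4: Δl = 1.3/cos22.7° = 1.409 m; N'_4 = 89·cos22.7° − 21·1.409 = 52.5; c'Δl = 19.87; W sinα = 34.3
Slice 5: Δl = 2.0/cos30.7° = 2.326 m; N'_5 = 102·cos30.7° − 24·2.326 = 31.9; c'Δl = 32.80; W sinα = 52.1
Slice 6: Δl = 2.0/cos41.4° = 2.666 m; N'_6 = 41·cos41.4° − 5·2.666 = 17.4; c'Δl = 37.59; W sinα = 27.1
Σc'Δl = 167.6 kN/m; ΣN' = 405.0 kN/m; ΣW sinα = 173.9 kN/m
Resisting = 167.6 + 405.0·tan32.4° = 167.6 + 257.0 = 424.6 kN/m
FS = 424.6 / 173.9 = 2.442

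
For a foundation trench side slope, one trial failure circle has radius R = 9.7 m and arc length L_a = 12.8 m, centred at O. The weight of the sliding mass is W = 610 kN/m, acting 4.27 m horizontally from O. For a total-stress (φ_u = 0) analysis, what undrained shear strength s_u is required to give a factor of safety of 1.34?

s_u = 28.1 kPa

FS = s_u·L_a·R / (W·d), so s_u = FS·W·d / (L_a·R).
s_u = 1.34·610·4.27 / (12.80·9.7) = 3490.3 / 124.16 = 28.11 kPa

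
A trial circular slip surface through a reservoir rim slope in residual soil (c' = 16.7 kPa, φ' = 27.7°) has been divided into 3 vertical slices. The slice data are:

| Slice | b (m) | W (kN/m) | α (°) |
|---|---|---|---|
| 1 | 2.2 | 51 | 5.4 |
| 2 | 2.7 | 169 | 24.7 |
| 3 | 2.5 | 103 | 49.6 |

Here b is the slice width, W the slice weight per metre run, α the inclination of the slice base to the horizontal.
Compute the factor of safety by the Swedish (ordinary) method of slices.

Ordinary method of slices: FS = Σ[c'·Δl_i + (W_i cosα_i)·tanφ'] / Σ W_i sinα_i, with Δl_i = b_i / cosα_i.
Slice 1: Δl = 2.2/cos5.4° = 2.210 m; N'_1 = 51·cos5.4° = 50.8; c'Δl = 36.90; W sinα = 4.8
Slice 2: Δl = 2.7/cos24.7° = 2.972 m; N'_2 = 169·cos24.7° = 153.5; c'Δl = 49.63; W sinα = 70.6
Slice 3: Δl = 2.5/cos49.6° = 3.857 m; N'_3 = 103·cos49.6° = 66.8; c'Δl = 64.42; W sinα = 78.4
Σc'Δl = 151.0 kN/m; ΣN' = 271.1 kN/m; ΣW sinα = 153.9 kN/m
Resisting = 151.0 + 271.1·tan27.7° = 151.0 + 142.3 = 293.3 kN/m
FS = 293.3 / 153.9 = 1.906

FS = 1.91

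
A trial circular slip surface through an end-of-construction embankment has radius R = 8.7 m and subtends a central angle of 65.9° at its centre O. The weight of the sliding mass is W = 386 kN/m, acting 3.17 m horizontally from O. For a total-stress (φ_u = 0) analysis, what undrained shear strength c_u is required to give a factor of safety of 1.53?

FS = c_u·L_a·R / (W·d), so c_u = FS·W·d / (L_a·R).
Arc length L_a = R·θ = 8.7·(65.9°·π/180) = 8.7·1.1502 = 10.01 m
c_u = 1.53·386·3.17 / (10.01·8.7) = 1872.1 / 87.06 = 21.50 kPa

c_u = 21.5 kPa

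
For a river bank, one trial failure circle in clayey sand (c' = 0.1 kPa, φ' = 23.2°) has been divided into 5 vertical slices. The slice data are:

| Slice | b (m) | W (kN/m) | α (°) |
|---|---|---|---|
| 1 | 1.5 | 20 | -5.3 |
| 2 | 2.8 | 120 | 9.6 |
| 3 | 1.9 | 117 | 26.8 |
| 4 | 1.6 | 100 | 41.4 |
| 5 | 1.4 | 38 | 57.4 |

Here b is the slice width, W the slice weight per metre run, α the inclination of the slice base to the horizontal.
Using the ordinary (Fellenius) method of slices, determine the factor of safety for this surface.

FS = 0.86

Ordinary method of slices: FS = Σ[c'·Δl_i + (W_i cosα_i)·tanφ'] / Σ W_i sinα_i, with Δl_i = b_i / cosα_i.
Slice 1: Δl = 1.5/cos(-5.3°) = 1.506 m; N'_1 = 20·cos(-5.3°) = 19.9; c'Δl = 0.15; W sinα = -1.8
Slice 2: Δl = 2.8/cos9.6° = 2.840 m; N'_2 = 120·cos9.6° = 118.3; c'Δl = 0.28; W sinα = 20.0
Slice 3: Δl = 1.9/cos26.8° = 2.129 m; N'_3 = 117·cos26.8° = 104.4; c'Δl = 0.21; W sinα = 52.8
Slice 4: Δl = 1.6/cos41.4° = 2.133 m; N'_4 = 100·cos41.4° = 75.0; c'Δl = 0.21; W sinα = 66.1
Slice 5: Δl = 1.4/cos57.4° = 2.599 m; N'_5 = 38·cos57.4° = 20.5; c'Δl = 0.26; W sinα = 32.0
Σc'Δl = 1.1 kN/m; ΣN' = 338.2 kN/m; ΣW sinα = 169.1 kN/m
Resisting = 1.1 + 338.2·tan23.2° = 1.1 + 144.9 = 146.1 kN/m
FS = 146.1 / 169.1 = 0.864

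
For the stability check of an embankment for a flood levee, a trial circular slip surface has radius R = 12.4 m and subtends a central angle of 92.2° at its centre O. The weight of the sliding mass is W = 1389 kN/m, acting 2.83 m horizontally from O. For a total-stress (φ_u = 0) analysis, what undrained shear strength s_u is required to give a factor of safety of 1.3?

FS = s_u·L_a·R / (W·d), so s_u = FS·W·d / (L_a·R).
Arc length L_a = R·θ = 12.4·(92.2°·π/180) = 12.4·1.6092 = 19.95 m
s_u = 1.3·1389·2.83 / (19.95·12.4) = 5110.1 / 247.43 = 20.65 kPa

s_u = 20.7 kPa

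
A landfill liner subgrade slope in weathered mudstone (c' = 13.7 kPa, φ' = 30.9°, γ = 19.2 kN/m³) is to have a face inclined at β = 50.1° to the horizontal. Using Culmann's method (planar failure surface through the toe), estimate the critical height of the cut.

Culmann's analysis gives the critical failure plane at α_cr = (β + φ')/2 = (50.1 + 30.9)/2 = 40.5°, and the critical height
H_c = (4c'/γ) · sinβ cosφ' / [1 − cos(β − φ')]
    = (4·13.7/19.2) · sin50.1°·cos30.9° / [1 − cos(19.2°)]
    = 2.854 · 0.7672·0.8581 / [1 − 0.9444]
    = 2.854 · 0.6583 / 0.0556
    = 33.78 m

H_c = 33.78 m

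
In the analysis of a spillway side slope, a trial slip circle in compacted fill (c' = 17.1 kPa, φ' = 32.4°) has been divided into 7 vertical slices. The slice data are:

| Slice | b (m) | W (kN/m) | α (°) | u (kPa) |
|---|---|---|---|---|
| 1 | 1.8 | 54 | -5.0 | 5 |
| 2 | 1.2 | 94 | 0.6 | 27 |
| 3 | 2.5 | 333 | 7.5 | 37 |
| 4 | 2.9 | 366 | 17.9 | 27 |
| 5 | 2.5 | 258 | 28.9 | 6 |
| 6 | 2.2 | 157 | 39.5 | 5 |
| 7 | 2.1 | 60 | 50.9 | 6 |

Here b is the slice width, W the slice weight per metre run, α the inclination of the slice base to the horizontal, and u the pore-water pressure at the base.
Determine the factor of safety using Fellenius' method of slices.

Ordinary method of slices: FS = Σ[c'·Δl_i + (W_i cosα_i − u_i·Δl_i)·tanφ'] / Σ W_i sinα_i, with Δl_i = b_i / cosα_i.
Slice 1: Δl = 1.8/cos(-5.0°) = 1.807 m; N'_1 = 54·cos(-5.0°) − 5·1.807 = 44.8; c'Δl = 30.90; W sinα = -4.7
Slice 2: Δl = 1.2/cos0.6° = 1.200 m; N'_2 = 94·cos0.6° − 27·1.200 = 61.6; c'Δl = 20.52; W sinα = 1.0
Slice 3: Δl = 2.5/cos7.5° = 2.522 m; N'_3 = 333·cos7.5° − 37·2.522 = 236.9; c'Δl = 43.12; W sinα = 43.5
Slice 4: Δl = 2.9/cos17.9° = 3.048 m; N'_4 = 366·cos17.9° − 27·3.048 = 266.0; c'Δl = 52.11; W sinα = 112.5
Slice 5: Δl = 2.5/cos28.9° = 2.856 m; N'_5 = 258·cos28.9° − 6·2.856 = 208.7; c'Δl = 48.83; W sinα = 124.7
Slice 6: Δl = 2.2/cos39.5° = 2.851 m; N'_6 = 157·cos39.5° − 5·2.851 = 106.9; c'Δl = 48.75; W sinα = 99.9
Slice 7: Δl = 2.1/cos50.9° = 3.330 m; N'_7 = 60·cos50.9° − 6·3.330 = 17.9; c'Δl = 56.94; W sinα = 46.6
Σc'Δl = 301.2 kN/m; ΣN' = 942.7 kN/m; ΣW sinα = 423.3 kN/m
Resisting = 301.2 + 942.7·tan32.4° = 301.2 + 598.3 = 899.4 kN/m
FS = 899.4 / 423.3 = 2.125

FS = 2.12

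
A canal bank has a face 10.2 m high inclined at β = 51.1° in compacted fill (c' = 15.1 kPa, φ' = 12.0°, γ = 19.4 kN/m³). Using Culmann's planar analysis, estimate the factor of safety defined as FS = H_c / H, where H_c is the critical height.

H_c = (4c'/γ) · sinβ cosφ' / [1 − cos(β − φ')]
    = (4·15.1/19.4) · sin51.1°·cos12.0° / [1 − cos39.1°]
    = 3.113 · 0.7612 / 0.2240 = 10.58 m
FS = H_c / H = 10.58 / 10.2 = 1.038

FS = 1.04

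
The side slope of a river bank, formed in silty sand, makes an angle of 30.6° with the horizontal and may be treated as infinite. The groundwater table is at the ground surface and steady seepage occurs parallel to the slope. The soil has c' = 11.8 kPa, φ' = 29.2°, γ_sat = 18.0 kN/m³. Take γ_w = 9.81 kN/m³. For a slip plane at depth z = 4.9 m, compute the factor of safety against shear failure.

FS = 0.74

With seepage parallel to the slope and the water table at the surface, the effective normal stress on the slip plane uses the buoyant unit weight γ' = γ_sat − γ_w while the driving shear stress uses γ_sat:
FS = [c' + γ' z cos²β tanφ'] / [γ_sat z sinβ cosβ]
γ' = 18.0 − 9.81 = 8.19 kN/m³
Numerator = 11.8 + 8.19·4.9·cos²30.6°·tan29.2° = 11.8 + 8.19·4.9·0.7409·0.5589 = 28.417 kPa
Denominator = 18.0·4.9·sin30.6°·cos30.6° = 18.0·4.9·0.5090·0.8607 = 38.645 kPa
FS = 28.417 / 38.645 = 0.735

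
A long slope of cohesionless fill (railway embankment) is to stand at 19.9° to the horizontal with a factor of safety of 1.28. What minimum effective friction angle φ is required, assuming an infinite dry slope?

FS = tanφ/tanβ ⇒ tanφ = FS · tanβ = 1.28 · tan19.9° = 0.4634
φ = arctan(0.4634) = 24.86°

φ = 24.9°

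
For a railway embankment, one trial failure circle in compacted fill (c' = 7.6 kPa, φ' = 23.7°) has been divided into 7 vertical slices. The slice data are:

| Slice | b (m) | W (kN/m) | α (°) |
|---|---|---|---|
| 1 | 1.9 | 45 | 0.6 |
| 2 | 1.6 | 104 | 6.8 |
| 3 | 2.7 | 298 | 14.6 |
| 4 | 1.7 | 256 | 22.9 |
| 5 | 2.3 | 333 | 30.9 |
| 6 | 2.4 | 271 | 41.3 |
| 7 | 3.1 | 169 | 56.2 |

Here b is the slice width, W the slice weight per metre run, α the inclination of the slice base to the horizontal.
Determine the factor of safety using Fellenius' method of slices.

FS = 1.03

Ordinary method of slices: FS = Σ[c'·Δl_i + (W_i cosα_i)·tanφ'] / Σ W_i sinα_i, with Δl_i = b_i / cosα_i.
Slice 1: Δl = 1.9/cos0.6° = 1.900 m; N'_1 = 45·cos0.6° = 45.0; c'Δl = 14.44; W sinα = 0.5
Slice 2: Δl = 1.6/cos6.8° = 1.611 m; N'_2 = 104·cos6.8° = 103.3; c'Δl = 12.25; W sinα = 12.3
Slice 3: Δl = 2.7/cos14.6° = 2.790 m; N'_3 = 298·cos14.6° = 288.4; c'Δl = 21.20; W sinα = 75.1
Slice 4: Δl = 1.7/cos22.9° = 1.845 m; N'_4 = 256·cos22.9° = 235.8; c'Δl = 14.03; W sinα = 99.6
Slice 5: Δl = 2.3/cos30.9° = 2.680 m; N'_5 = 333·cos30.9° = 285.7; c'Δl = 20.37; W sinα = 171.0
Slice 6: Δl = 2.4/cos41.3° = 3.195 m; N'_6 = 271·cos41.3° = 203.6; c'Δl = 24.28; W sinα = 178.9
Slice 7: Δl = 3.1/cos56.2° = 5.573 m; N'_7 = 169·cos56.2° = 94.0; c'Δl = 42.35; W sinα = 140.4
Σc'Δl = 148.9 kN/m; ΣN' = 1255.8 kN/m; ΣW sinα = 677.8 kN/m
Resisting = 148.9 + 1255.8·tan23.7° = 148.9 + 551.3 = 700.2 kN/m
FS = 700.2 / 677.8 = 1.033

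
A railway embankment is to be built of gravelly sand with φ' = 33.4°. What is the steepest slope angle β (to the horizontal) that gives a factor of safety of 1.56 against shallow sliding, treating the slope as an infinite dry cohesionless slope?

For an infinite dry cohesionless slope FS = tanφ'/tanβ, so tanβ = tanφ' / FS.
tanβ = tan33.4° / 1.56 = 0.6594 / 1.56 = 0.4227
β = arctan(0.4227) = 22.91°

β = 22.9°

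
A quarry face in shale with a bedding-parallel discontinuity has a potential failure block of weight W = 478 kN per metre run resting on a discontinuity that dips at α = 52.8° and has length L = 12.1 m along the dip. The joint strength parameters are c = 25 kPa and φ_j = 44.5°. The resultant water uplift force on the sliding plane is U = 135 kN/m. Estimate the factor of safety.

Resolving the block weight along and normal to the plane and applying the Mohr–Coulomb strength on the joint:
N' = W cosα − U = 478·cos52.8° − 135 = 154.0 kN/m
Driving force T = W sinα = 478·sin52.8° = 380.7 kN/m
Resisting force R = c·L + N'·tanφ_j = 25·12.1 + 154.0·tan44.5° = 302.5 + 151.3 = 453.8 kN/m
FS = R / T = 453.8 / 380.7 = 1.192

FS = 1.19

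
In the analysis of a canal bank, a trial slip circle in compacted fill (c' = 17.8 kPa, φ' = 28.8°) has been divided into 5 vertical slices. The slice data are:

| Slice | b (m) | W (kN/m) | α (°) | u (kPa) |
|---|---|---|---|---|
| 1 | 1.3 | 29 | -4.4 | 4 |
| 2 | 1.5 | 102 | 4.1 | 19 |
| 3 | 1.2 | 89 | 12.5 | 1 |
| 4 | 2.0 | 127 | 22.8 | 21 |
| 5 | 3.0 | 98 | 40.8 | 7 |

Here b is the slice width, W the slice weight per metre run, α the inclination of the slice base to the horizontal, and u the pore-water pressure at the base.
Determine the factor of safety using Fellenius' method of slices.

FS = 2.52

Ordinary method of slices: FS = Σ[c'·Δl_i + (W_i cosα_i − u_i·Δl_i)·tanφ'] / Σ W_i sinα_i, with Δl_i = b_i / cosα_i.
Slice 1: Δl = 1.3/cos(-4.4°) = 1.304 m; N'_1 = 29·cos(-4.4°) − 4·1.304 = 23.7; c'Δl = 23.21; W sinα = -2.2
Slice 2: Δl = 1.5/cos4.1° = 1.504 m; N'_2 = 102·cos4.1° − 19·1.504 = 73.2; c'Δl = 26.77; W sinα = 7.3
Slice 3: Δl = 1.2/cos12.5° = 1.229 m; N'_3 = 89·cos12.5° − 1·1.229 = 85.7; c'Δl = 21.88; W sinα = 19.3
Slice 4: Δl = 2.0/cos22.8° = 2.170 m; N'_4 = 127·cos22.8° − 21·2.170 = 71.5; c'Δl = 38.62; W sinα = 49.2
Slice 5: Δl = 3.0/cos40.8° = 3.963 m; N'_5 = 98·cos40.8° − 7·3.963 = 46.4; c'Δl = 70.54; W sinα = 64.0
Σc'Δl = 181.0 kN/m; ΣN' = 300.5 kN/m; ΣW sinα = 137.6 kN/m
Resisting = 181.0 + 300.5·tan28.8° = 181.0 + 165.2 = 346.2 kN/m
FS = 346.2 / 137.6 = 2.516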